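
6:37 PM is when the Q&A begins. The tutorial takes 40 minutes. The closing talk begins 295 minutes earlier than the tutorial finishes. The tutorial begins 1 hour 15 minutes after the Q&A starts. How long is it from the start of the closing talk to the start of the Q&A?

180 minutes

The tutorial starts at 6:37 PM + 75 min = 7:52 PM.
The tutorial ends at 7:52 PM + 40 min = 8:32 PM.
The closing talk starts at 8:32 PM − 295 min = 3:37 PM.
From 3:37 PM to 6:37 PM is 180 minutes.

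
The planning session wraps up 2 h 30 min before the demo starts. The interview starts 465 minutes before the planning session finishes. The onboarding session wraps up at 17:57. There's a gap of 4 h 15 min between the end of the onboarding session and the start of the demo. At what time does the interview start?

The demo starts at 17:57 + 255 min = 22:12.
The planning session ends at 22:12 − 150 min = 19:42.
The interview starts at 19:42 − 465 min = 11:57.

11:57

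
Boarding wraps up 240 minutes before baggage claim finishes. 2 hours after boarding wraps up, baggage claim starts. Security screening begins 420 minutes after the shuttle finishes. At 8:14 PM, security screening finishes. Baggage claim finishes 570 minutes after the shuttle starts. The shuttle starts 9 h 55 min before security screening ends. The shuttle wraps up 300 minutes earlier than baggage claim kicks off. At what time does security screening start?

The shuttle starts at 8:14 PM − 595 min = 10:19 AM.
Baggage claim ends at 10:19 AM + 570 min = 7:49 PM.
Boarding ends at 7:49 PM − 240 min = 3:49 PM.
Baggage claim starts at 3:49 PM + 120 min = 5:49 PM.
The shuttle ends at 5:49 PM − 300 min = 12:49 PM.
Security screening starts at 12:49 PM + 420 min = 7:49 PM.

7:49 PM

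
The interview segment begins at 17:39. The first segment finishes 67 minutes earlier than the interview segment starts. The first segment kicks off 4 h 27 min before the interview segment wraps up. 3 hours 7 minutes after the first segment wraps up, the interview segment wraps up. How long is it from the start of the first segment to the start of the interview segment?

The first segment ends at 17:39 − 67 min = 16:32.
The interview segment ends at 16:32 + 187 min = 19:39.
The first segment starts at 19:39 − 267 min = 15:12.
From 15:12 to 17:39 is 147 minutes.

147 minutes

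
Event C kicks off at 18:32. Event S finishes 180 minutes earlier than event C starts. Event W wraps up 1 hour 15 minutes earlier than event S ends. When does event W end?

14:17

Event S ends at 18:32 − 180 min = 15:32.
Event W ends at 15:32 − 75 min = 14:17.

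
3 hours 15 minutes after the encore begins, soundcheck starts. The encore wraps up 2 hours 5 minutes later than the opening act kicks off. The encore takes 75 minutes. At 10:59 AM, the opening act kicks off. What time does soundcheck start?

The encore ends at 10:59 AM + 125 min = 1:04 PM.
The encore starts at 1:04 PM − 75 min = 11:49 AM.
Soundcheck starts at 11:49 AM + 195 min = 3:04 PM.

3:04 PM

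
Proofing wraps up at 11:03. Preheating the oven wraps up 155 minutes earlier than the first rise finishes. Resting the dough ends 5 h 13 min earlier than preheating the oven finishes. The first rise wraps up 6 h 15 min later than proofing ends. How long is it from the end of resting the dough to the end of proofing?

The first rise ends at 11:03 + 375 min = 17:18.
Preheating the oven ends at 17:18 − 155 min = 14:43.
Resting the dough ends at 14:43 − 313 min = 09:30.
From 09:30 to 11:03 is 93 minutes.

93 minutes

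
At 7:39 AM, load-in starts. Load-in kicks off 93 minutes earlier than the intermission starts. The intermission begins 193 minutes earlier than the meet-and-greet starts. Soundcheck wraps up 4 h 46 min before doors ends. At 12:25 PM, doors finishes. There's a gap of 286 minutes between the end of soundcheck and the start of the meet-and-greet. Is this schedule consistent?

Yes

Soundcheck ends at 12:25 PM − 286 min = 7:39 AM.
The meet-and-greet starts at 7:39 AM + 286 min = 12:25 PM.
The intermission starts at 12:25 PM − 193 min = 9:12 AM.
Load-in starts at 9:12 AM − 93 min = 7:39 AM.
That matches the stated 7:39 AM, so the schedule is consistent.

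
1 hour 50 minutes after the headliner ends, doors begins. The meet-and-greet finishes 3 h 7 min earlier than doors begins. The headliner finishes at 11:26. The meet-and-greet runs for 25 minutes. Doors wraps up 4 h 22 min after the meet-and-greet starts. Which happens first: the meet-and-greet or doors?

Doors starts at 11:26 + 110 min = 13:16.
The meet-and-greet ends at 13:16 − 187 min = 10:09.
The meet-and-greet starts at 10:09 − 25 min = 09:44.
The meet-and-greet starts at 09:44 and doors starts at 13:16, so the meet-and-greet is first.

the meet-and-greet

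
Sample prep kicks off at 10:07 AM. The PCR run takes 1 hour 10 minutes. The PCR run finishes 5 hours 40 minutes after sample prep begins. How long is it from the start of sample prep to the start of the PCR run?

The PCR run ends at 10:07 AM + 340 min = 3:47 PM.
The PCR run starts at 3:47 PM − 70 min = 2:37 PM.
From 10:07 AM to 2:37 PM is 270 minutes.

270 minutes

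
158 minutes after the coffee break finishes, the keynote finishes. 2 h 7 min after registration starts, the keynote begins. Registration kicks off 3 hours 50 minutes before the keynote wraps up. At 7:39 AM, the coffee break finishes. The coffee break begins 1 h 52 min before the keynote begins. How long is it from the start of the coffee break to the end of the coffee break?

57 minutes

The keynote ends at 7:39 AM + 158 min = 10:17 AM.
Registration starts at 10:17 AM − 230 min = 6:27 AM.
The keynote starts at 6:27 AM + 127 min = 8:34 AM.
The coffee break starts at 8:34 AM − 112 min = 6:42 AM.
From 6:42 AM to 7:39 AM is 57 minutes.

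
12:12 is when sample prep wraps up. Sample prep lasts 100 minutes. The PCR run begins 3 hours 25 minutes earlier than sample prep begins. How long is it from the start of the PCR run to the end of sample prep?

5 h 5 min

Sample prep starts at 12:12 − 100 min = 10:32.
The PCR run starts at 10:32 − 205 min = 07:07.
From 07:07 to 12:12 is 5 h 5 min.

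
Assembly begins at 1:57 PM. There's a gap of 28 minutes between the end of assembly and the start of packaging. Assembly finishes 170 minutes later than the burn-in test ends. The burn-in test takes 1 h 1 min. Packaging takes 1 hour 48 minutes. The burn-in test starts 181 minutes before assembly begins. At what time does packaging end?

The burn-in test starts at 1:57 PM − 181 min = 10:56 AM.
The burn-in test ends at 10:56 AM + 61 min = 11:57 AM.
Assembly ends at 11:57 AM + 170 min = 2:47 PM.
Packaging starts at 2:47 PM + 28 min = 3:15 PM.
Packaging ends at 3:15 PM + 108 min = 5:03 PM.

5:03 PM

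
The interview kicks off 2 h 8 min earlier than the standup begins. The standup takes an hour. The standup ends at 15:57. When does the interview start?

12:49

The standup starts at 15:57 − 60 min = 14:57.
The interview starts at 14:57 − 128 min = 12:49.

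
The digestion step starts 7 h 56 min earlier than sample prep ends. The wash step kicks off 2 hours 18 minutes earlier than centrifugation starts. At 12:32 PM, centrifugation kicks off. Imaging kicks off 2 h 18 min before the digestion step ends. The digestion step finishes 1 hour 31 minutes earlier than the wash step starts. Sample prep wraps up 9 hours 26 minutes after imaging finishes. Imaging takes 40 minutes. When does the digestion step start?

8:35 AM

The wash step starts at 12:32 PM − 138 min = 10:14 AM.
The digestion step ends at 10:14 AM − 91 min = 8:43 AM.
Imaging starts at 8:43 AM − 138 min = 6:25 AM.
Imaging ends at 6:25 AM + 40 min = 7:05 AM.
Sample prep ends at 7:05 AM + 566 min = 4:31 PM.
The digestion step starts at 4:31 PM − 476 min = 8:35 AM.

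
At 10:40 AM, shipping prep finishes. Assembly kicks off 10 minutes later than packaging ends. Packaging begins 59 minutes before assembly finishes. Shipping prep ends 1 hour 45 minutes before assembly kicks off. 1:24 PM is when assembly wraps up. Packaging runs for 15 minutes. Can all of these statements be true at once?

Packaging starts at 1:24 PM − 59 min = 12:25 PM.
Packaging ends at 12:25 PM + 15 min = 12:40 PM.
Assembly starts at 12:40 PM + 10 min = 12:50 PM.
Shipping prep ends at 12:50 PM − 105 min = 11:05 AM.
But shipping prep is also said to end at 10:40 AM — a 25-minute conflict.

No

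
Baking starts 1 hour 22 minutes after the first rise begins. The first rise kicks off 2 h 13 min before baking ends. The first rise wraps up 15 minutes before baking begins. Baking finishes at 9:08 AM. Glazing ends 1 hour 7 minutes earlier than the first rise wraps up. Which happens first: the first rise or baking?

the first rise

The first rise starts at 9:08 AM − 133 min = 6:55 AM.
Baking starts at 6:55 AM + 82 min = 8:17 AM.
The first rise starts at 6:55 AM and baking starts at 8:17 AM, so the first rise is first.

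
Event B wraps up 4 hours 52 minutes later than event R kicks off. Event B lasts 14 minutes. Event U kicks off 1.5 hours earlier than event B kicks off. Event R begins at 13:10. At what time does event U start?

Event B ends at 13:10 + 292 min = 18:02.
Event B starts at 18:02 − 14 min = 17:48.
Event U starts at 17:48 − 90 min = 16:18.

16:18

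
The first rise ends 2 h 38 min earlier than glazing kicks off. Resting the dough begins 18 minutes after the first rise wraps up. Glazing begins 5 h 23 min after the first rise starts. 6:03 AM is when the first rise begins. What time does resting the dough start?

Glazing starts at 6:03 AM + 323 min = 11:26 AM.
The first rise ends at 11:26 AM − 158 min = 8:48 AM.
Resting the dough starts at 8:48 AM + 18 min = 9:06 AM.

9:06 AM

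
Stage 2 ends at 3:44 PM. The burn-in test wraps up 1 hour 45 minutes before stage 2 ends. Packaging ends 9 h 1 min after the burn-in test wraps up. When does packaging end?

11:00 PM

The burn-in test ends at 3:44 PM − 105 min = 1:59 PM.
Packaging ends at 1:59 PM + 541 min = 11:00 PM.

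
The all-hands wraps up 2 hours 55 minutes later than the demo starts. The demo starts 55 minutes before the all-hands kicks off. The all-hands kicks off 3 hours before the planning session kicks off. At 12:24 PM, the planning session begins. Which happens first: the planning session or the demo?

The all-hands starts at 12:24 PM − 180 min = 9:24 AM.
The demo starts at 9:24 AM − 55 min = 8:29 AM.
The planning session starts at 12:24 PM and the demo starts at 8:29 AM, so the demo is first.

the demo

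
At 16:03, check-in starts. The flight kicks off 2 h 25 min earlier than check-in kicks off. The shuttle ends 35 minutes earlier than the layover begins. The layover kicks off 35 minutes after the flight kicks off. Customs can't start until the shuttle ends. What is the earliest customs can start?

The flight starts at 16:03 − 145 min = 13:38.
The layover starts at 13:38 + 35 min = 14:13.
The shuttle ends at 14:13 − 35 min = 13:38.
Customs is bounded by the shuttle, so the earliest it can start is 13:38.

13:38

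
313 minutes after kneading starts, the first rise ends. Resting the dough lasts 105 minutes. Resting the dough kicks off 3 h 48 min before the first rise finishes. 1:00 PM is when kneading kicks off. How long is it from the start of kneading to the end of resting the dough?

190 minutes

The first rise ends at 1:00 PM + 313 min = 6:13 PM.
Resting the dough starts at 6:13 PM − 228 min = 2:25 PM.
Resting the dough ends at 2:25 PM + 105 min = 4:10 PM.
From 1:00 PM to 4:10 PM is 190 minutes.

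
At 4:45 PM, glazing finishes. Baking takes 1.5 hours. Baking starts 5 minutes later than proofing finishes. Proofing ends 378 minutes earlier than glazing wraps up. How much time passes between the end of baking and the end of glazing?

Proofing ends at 4:45 PM − 378 min = 10:27 AM.
Baking starts at 10:27 AM + 5 min = 10:32 AM.
Baking ends at 10:32 AM + 90 min = 12:02 PM.
From 12:02 PM to 4:45 PM is 283 minutes.

283 minutes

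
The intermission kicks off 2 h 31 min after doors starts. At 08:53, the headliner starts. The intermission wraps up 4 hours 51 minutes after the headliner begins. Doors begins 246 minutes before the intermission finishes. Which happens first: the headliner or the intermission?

The intermission ends at 08:53 + 291 min = 13:44.
Doors starts at 13:44 − 246 min = 09:38.
The intermission starts at 09:38 + 151 min = 12:09.
The headliner starts at 08:53 and the intermission starts at 12:09, so the headliner is first.

the headliner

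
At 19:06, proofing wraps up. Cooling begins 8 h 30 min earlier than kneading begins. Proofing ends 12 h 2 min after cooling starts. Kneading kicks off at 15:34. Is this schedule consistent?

Yes

Cooling starts at 15:34 − 510 min = 07:04.
Proofing ends at 07:04 + 722 min = 19:06.
That matches the stated 19:06, so the schedule is consistent.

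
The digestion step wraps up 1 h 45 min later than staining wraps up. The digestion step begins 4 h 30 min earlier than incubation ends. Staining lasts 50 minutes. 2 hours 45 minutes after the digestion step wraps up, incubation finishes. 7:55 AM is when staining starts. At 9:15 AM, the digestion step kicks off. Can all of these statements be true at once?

No

Staining ends at 7:55 AM + 50 min = 8:45 AM.
The digestion step ends at 8:45 AM + 105 min = 10:30 AM.
Incubation ends at 10:30 AM + 165 min = 1:15 PM.
The digestion step starts at 1:15 PM − 270 min = 8:45 AM.
But the digestion step is also said to start at 9:15 AM — a 30-minute conflict.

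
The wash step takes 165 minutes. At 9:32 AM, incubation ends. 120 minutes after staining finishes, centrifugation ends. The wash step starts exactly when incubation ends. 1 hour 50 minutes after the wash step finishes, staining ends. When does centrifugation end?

4:07 PM

The wash step starts at 9:32 AM.
The wash step ends at 9:32 AM + 165 min = 12:17 PM.
Staining ends at 12:17 PM + 110 min = 2:07 PM.
Centrifugation ends at 2:07 PM + 120 min = 4:07 PM.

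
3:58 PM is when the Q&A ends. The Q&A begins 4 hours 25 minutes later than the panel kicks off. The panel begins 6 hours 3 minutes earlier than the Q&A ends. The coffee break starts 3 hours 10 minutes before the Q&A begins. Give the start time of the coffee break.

11:10 AM

The panel starts at 3:58 PM − 363 min = 9:55 AM.
The Q&A starts at 9:55 AM + 265 min = 2:20 PM.
The coffee break starts at 2:20 PM − 190 min = 11:10 AM.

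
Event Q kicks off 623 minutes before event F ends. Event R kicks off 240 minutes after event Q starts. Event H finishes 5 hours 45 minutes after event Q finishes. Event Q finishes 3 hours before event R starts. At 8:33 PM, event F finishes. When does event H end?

4:55 PM

Event Q starts at 8:33 PM − 623 min = 10:10 AM.
Event R starts at 10:10 AM + 240 min = 2:10 PM.
Event Q ends at 2:10 PM − 180 min = 11:10 AM.
Event H ends at 11:10 AM + 345 min = 4:55 PM.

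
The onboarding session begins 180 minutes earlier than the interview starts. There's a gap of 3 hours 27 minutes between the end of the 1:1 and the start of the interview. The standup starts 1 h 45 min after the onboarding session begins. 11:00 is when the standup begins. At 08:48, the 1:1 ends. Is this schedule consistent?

The interview starts at 08:48 + 207 min = 12:15.
The onboarding session starts at 12:15 − 180 min = 09:15.
The standup starts at 09:15 + 105 min = 11:00.
That matches the stated 11:00, so the schedule is consistent.

Yes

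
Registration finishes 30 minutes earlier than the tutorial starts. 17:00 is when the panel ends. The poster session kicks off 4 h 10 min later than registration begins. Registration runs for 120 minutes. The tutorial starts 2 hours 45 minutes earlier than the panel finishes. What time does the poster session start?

The tutorial starts at 17:00 − 165 min = 14:15.
Registration ends at 14:15 − 30 min = 13:45.
Registration starts at 13:45 − 120 min = 11:45.
The poster session starts at 11:45 + 250 min = 15:55.

15:55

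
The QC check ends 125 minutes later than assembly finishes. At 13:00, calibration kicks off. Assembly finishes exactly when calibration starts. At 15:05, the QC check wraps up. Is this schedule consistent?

Yes

Assembly ends at 13:00.
The QC check ends at 13:00 + 125 min = 15:05.
That matches the stated 15:05, so the schedule is consistent.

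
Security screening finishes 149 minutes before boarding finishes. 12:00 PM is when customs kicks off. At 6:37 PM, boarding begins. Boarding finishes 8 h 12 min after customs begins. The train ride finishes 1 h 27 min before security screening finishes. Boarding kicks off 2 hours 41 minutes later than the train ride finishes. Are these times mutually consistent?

No

Boarding ends at 12:00 PM + 492 min = 8:12 PM.
Security screening ends at 8:12 PM − 149 min = 5:43 PM.
The train ride ends at 5:43 PM − 87 min = 4:16 PM.
Boarding starts at 4:16 PM + 161 min = 6:57 PM.
But boarding is also said to start at 6:37 PM — a 20-minute conflict.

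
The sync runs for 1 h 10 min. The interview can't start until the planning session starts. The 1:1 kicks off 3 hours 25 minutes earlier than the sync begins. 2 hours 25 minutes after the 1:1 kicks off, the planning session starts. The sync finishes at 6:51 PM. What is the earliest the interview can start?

The sync starts at 6:51 PM − 70 min = 5:41 PM.
The 1:1 starts at 5:41 PM − 205 min = 2:16 PM.
The planning session starts at 2:16 PM + 145 min = 4:41 PM.
The interview is bounded by the planning session, so the earliest it can start is 4:41 PM.

4:41 PM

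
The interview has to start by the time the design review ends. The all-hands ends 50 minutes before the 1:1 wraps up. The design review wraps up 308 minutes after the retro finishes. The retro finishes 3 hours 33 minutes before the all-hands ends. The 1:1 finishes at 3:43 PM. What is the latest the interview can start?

4:28 PM

The all-hands ends at 3:43 PM − 50 min = 2:53 PM.
The retro ends at 2:53 PM − 213 min = 11:20 AM.
The design review ends at 11:20 AM + 308 min = 4:28 PM.
The interview is bounded by the design review, so the latest it can start is 4:28 PM.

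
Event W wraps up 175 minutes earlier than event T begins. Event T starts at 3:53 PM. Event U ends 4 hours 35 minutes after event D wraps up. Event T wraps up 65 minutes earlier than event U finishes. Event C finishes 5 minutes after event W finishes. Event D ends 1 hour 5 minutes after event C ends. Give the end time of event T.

5:38 PM

Event W ends at 3:53 PM − 175 min = 12:58 PM.
Event C ends at 12:58 PM + 5 min = 1:03 PM.
Event D ends at 1:03 PM + 65 min = 2:08 PM.
Event U ends at 2:08 PM + 275 min = 6:43 PM.
Event T ends at 6:43 PM − 65 min = 5:38 PM.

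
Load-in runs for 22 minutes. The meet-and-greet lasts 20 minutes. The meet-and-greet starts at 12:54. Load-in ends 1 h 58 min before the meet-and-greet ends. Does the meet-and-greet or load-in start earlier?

The meet-and-greet ends at 12:54 + 20 min = 13:14.
Load-in ends at 13:14 − 118 min = 11:16.
Load-in starts at 11:16 − 22 min = 10:54.
The meet-and-greet starts at 12:54 and load-in starts at 10:54, so load-in is first.

load-in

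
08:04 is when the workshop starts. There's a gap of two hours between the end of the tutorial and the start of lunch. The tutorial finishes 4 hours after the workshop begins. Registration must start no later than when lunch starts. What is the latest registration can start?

14:04

The tutorial ends at 08:04 + 240 min = 12:04.
Lunch starts at 12:04 + 120 min = 14:04.
Registration is bounded by lunch, so the latest it can start is 14:04.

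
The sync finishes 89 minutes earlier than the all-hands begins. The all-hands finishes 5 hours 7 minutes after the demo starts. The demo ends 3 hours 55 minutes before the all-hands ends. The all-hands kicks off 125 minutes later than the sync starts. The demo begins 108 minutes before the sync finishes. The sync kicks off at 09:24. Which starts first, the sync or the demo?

The all-hands starts at 09:24 + 125 min = 11:29.
The sync ends at 11:29 − 89 min = 10:00.
The demo starts at 10:00 − 108 min = 08:12.
The sync starts at 09:24 and the demo starts at 08:12, so the demo is first.

the demo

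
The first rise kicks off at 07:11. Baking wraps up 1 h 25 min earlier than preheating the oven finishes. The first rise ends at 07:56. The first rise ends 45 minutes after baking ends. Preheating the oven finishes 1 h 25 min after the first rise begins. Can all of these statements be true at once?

Preheating the oven ends at 07:11 + 85 min = 08:36.
Baking ends at 08:36 − 85 min = 07:11.
The first rise ends at 07:11 + 45 min = 07:56.
That matches the stated 07:56, so the schedule is consistent.

Yes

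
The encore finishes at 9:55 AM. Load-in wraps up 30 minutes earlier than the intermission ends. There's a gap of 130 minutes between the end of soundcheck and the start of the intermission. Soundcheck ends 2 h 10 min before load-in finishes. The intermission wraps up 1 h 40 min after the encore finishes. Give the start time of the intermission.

11:05 AM

The intermission ends at 9:55 AM + 100 min = 11:35 AM.
Load-in ends at 11:35 AM − 30 min = 11:05 AM.
Soundcheck ends at 11:05 AM − 130 min = 8:55 AM.
The intermission starts at 8:55 AM + 130 min = 11:05 AM.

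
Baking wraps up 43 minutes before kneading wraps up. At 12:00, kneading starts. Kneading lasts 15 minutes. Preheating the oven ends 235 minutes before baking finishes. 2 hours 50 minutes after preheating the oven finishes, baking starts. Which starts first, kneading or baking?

baking

Kneading ends at 12:00 + 15 min = 12:15.
Baking ends at 12:15 − 43 min = 11:32.
Preheating the oven ends at 11:32 − 235 min = 07:37.
Baking starts at 07:37 + 170 min = 10:27.
Kneading starts at 12:00 and baking starts at 10:27, so baking is first.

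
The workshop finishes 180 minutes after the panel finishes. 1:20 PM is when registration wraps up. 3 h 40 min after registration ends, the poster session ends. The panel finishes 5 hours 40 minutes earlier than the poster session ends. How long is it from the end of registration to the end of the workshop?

1 hour

The poster session ends at 1:20 PM + 220 min = 5:00 PM.
The panel ends at 5:00 PM − 340 min = 11:20 AM.
The workshop ends at 11:20 AM + 180 min = 2:20 PM.
From 1:20 PM to 2:20 PM is 1 hour.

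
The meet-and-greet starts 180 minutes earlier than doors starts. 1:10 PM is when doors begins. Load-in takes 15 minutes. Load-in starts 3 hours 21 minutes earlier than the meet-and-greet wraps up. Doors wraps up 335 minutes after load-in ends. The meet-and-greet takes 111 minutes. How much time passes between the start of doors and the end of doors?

The meet-and-greet starts at 1:10 PM − 180 min = 10:10 AM.
The meet-and-greet ends at 10:10 AM + 111 min = 12:01 PM.
Load-in starts at 12:01 PM − 201 min = 8:40 AM.
Load-in ends at 8:40 AM + 15 min = 8:55 AM.
Doors ends at 8:55 AM + 335 min = 2:30 PM.
From 1:10 PM to 2:30 PM is 1 hour 20 minutes.

1 hour 20 minutes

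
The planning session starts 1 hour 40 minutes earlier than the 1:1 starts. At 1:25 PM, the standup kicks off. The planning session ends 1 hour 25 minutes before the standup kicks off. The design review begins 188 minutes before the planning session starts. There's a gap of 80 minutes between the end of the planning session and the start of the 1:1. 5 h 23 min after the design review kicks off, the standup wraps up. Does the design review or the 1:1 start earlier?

the design review

The planning session ends at 1:25 PM − 85 min = 12:00 PM.
The 1:1 starts at 12:00 PM + 80 min = 1:20 PM.
The planning session starts at 1:20 PM − 100 min = 11:40 AM.
The design review starts at 11:40 AM − 188 min = 8:32 AM.
The design review starts at 8:32 AM and the 1:1 starts at 1:20 PM, so the design review is first.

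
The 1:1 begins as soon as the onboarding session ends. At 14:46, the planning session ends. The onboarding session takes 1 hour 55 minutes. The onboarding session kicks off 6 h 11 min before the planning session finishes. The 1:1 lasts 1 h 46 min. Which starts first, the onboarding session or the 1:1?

The onboarding session starts at 14:46 − 371 min = 08:35.
The onboarding session ends at 08:35 + 115 min = 10:30.
So the 1:1 starts at 10:30.
The onboarding session starts at 08:35 and the 1:1 starts at 10:30, so the onboarding session is first.

the onboarding session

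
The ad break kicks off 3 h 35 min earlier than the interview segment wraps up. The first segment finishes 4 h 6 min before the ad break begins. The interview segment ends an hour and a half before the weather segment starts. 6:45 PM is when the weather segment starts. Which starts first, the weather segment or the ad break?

The interview segment ends at 6:45 PM − 90 min = 5:15 PM.
The ad break starts at 5:15 PM − 215 min = 1:40 PM.
The weather segment starts at 6:45 PM and the ad break starts at 1:40 PM, so the ad break is first.

the ad break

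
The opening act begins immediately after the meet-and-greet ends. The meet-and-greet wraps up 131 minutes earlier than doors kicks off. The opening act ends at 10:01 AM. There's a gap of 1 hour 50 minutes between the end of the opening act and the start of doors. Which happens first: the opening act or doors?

the opening act

Doors starts at 10:01 AM + 110 min = 11:51 AM.
The meet-and-greet ends at 11:51 AM − 131 min = 9:40 AM.
So the opening act starts at 9:40 AM.
The opening act starts at 9:40 AM and doors starts at 11:51 AM, so the opening act is first.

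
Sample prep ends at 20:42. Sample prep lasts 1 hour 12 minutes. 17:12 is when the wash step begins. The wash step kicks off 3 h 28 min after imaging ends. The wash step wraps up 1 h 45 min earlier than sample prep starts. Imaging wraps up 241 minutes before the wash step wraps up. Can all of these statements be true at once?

Sample prep starts at 20:42 − 72 min = 19:30.
The wash step ends at 19:30 − 105 min = 17:45.
Imaging ends at 17:45 − 241 min = 13:44.
The wash step starts at 13:44 + 208 min = 17:12.
That matches the stated 17:12, so the schedule is consistent.

Yes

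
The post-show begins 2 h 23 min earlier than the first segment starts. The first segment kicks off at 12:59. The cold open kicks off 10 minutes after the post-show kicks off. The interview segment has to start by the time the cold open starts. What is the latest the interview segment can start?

The post-show starts at 12:59 − 143 min = 10:36.
The cold open starts at 10:36 + 10 min = 10:46.
The interview segment is bounded by the cold open, so the latest it can start is 10:46.

10:46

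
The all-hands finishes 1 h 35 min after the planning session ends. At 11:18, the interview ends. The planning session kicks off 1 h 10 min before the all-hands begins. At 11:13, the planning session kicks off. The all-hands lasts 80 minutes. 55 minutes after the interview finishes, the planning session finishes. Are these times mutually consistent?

No

The planning session ends at 11:18 + 55 min = 12:13.
The all-hands ends at 12:13 + 95 min = 13:48.
The all-hands starts at 13:48 − 80 min = 12:28.
The planning session starts at 12:28 − 70 min = 11:18.
But the planning session is also said to start at 11:13 — a 5-minute conflict.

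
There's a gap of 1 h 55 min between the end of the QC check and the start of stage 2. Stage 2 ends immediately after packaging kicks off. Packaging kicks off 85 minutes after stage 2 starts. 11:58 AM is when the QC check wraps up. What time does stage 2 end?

3:18 PM

Stage 2 starts at 11:58 AM + 115 min = 1:53 PM.
Packaging starts at 1:53 PM + 85 min = 3:18 PM.
So stage 2 ends at 3:18 PM.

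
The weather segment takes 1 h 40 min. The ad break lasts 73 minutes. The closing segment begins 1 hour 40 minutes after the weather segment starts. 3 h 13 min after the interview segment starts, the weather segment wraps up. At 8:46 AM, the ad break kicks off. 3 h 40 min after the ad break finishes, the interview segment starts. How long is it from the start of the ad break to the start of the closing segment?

486 minutes

The ad break ends at 8:46 AM + 73 min = 9:59 AM.
The interview segment starts at 9:59 AM + 220 min = 1:39 PM.
The weather segment ends at 1:39 PM + 193 min = 4:52 PM.
The weather segment starts at 4:52 PM − 100 min = 3:12 PM.
The closing segment starts at 3:12 PM + 100 min = 4:52 PM.
From 8:46 AM to 4:52 PM is 486 minutes.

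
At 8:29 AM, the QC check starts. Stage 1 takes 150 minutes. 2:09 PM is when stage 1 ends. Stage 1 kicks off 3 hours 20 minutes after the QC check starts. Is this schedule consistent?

Stage 1 starts at 8:29 AM + 200 min = 11:49 AM.
Stage 1 ends at 11:49 AM + 150 min = 2:19 PM.
But stage 1 is also said to end at 2:09 PM — a 10-minute conflict.

No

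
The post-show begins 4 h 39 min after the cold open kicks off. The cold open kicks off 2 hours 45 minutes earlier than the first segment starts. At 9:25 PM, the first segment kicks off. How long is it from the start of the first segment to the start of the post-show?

The cold open starts at 9:25 PM − 165 min = 6:40 PM.
The post-show starts at 6:40 PM + 279 min = 11:19 PM.
From 9:25 PM to 11:19 PM is 1 h 54 min.

1 h 54 min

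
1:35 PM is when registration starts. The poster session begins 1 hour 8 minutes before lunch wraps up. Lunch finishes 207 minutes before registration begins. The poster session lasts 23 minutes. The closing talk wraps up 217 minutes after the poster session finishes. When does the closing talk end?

Lunch ends at 1:35 PM − 207 min = 10:08 AM.
The poster session starts at 10:08 AM − 68 min = 9:00 AM.
The poster session ends at 9:00 AM + 23 min = 9:23 AM.
The closing talk ends at 9:23 AM + 217 min = 1:00 PM.

1:00 PM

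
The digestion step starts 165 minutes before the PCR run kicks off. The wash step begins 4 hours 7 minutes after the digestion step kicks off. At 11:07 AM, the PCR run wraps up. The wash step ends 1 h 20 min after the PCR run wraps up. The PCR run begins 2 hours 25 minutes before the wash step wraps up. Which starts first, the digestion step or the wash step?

the digestion step

The wash step ends at 11:07 AM + 80 min = 12:27 PM.
The PCR run starts at 12:27 PM − 145 min = 10:02 AM.
The digestion step starts at 10:02 AM − 165 min = 7:17 AM.
The wash step starts at 7:17 AM + 247 min = 11:24 AM.
The digestion step starts at 7:17 AM and the wash step starts at 11:24 AM, so the digestion step is first.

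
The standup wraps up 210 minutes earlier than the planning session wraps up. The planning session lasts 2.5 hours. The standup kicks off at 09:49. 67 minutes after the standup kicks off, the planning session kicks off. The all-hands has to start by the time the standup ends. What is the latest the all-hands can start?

The planning session starts at 09:49 + 67 min = 10:56.
The planning session ends at 10:56 + 150 min = 13:26.
The standup ends at 13:26 − 210 min = 09:56.
The all-hands is bounded by the standup, so the latest it can start is 09:56.

09:56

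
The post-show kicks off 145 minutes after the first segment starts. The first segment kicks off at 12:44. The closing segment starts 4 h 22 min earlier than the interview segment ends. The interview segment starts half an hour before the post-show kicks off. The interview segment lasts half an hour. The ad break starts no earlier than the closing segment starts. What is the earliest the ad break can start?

The post-show starts at 12:44 + 145 min = 15:09.
The interview segment starts at 15:09 − 30 min = 14:39.
The interview segment ends at 14:39 + 30 min = 15:09.
The closing segment starts at 15:09 − 262 min = 10:47.
The ad break is bounded by the closing segment, so the earliest it can start is 10:47.

10:47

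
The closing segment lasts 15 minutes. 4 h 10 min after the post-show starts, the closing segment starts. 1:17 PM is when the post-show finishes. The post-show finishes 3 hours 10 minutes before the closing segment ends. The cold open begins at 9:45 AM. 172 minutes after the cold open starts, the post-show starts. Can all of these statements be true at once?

No

The post-show starts at 9:45 AM + 172 min = 12:37 PM.
The closing segment starts at 12:37 PM + 250 min = 4:47 PM.
The closing segment ends at 4:47 PM + 15 min = 5:02 PM.
The post-show ends at 5:02 PM − 190 min = 1:52 PM.
But the post-show is also said to end at 1:17 PM — a 35-minute conflict.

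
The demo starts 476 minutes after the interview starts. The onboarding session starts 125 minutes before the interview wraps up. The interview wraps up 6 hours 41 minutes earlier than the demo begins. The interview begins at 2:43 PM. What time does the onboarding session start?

The demo starts at 2:43 PM + 476 min = 10:39 PM.
The interview ends at 10:39 PM − 401 min = 3:58 PM.
The onboarding session starts at 3:58 PM − 125 min = 1:53 PM.

1:53 PM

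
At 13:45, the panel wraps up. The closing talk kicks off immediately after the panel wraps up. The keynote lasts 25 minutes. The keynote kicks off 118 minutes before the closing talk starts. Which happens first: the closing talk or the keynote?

the keynote

The closing talk starts at 13:45.
The keynote starts at 13:45 − 118 min = 11:47.
The closing talk starts at 13:45 and the keynote starts at 11:47, so the keynote is first.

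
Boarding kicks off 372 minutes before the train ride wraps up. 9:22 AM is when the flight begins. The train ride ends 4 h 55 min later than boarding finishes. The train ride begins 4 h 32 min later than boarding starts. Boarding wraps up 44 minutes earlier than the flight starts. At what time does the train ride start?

Boarding ends at 9:22 AM − 44 min = 8:38 AM.
The train ride ends at 8:38 AM + 295 min = 1:33 PM.
Boarding starts at 1:33 PM − 372 min = 7:21 AM.
The train ride starts at 7:21 AM + 272 min = 11:53 AM.

11:53 AM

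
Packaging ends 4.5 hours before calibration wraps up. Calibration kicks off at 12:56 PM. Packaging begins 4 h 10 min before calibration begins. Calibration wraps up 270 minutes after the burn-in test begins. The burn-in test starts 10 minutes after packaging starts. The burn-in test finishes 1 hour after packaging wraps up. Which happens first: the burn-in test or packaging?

Packaging starts at 12:56 PM − 250 min = 8:46 AM.
The burn-in test starts at 8:46 AM + 10 min = 8:56 AM.
The burn-in test starts at 8:56 AM and packaging starts at 8:46 AM, so packaging is first.

packaging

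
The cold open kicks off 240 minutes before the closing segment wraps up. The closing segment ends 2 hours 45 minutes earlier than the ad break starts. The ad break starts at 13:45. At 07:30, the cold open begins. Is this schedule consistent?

No

The closing segment ends at 13:45 − 165 min = 11:00.
The cold open starts at 11:00 − 240 min = 07:00.
But the cold open is also said to start at 07:30 — a 30-minute conflict.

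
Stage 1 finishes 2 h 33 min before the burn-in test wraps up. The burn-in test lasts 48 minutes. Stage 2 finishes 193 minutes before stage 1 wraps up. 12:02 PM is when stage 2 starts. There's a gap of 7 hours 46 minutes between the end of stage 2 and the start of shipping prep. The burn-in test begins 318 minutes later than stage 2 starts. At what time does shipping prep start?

The burn-in test starts at 12:02 PM + 318 min = 5:20 PM.
The burn-in test ends at 5:20 PM + 48 min = 6:08 PM.
Stage 1 ends at 6:08 PM − 153 min = 3:35 PM.
Stage 2 ends at 3:35 PM − 193 min = 12:22 PM.
Shipping prep starts at 12:22 PM + 466 min = 8:08 PM.

8:08 PM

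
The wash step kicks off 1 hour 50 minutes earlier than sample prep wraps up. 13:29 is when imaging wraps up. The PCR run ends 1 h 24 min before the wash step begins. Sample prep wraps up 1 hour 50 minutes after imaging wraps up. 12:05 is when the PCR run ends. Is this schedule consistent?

Yes

Sample prep ends at 13:29 + 110 min = 15:19.
The wash step starts at 15:19 − 110 min = 13:29.
The PCR run ends at 13:29 − 84 min = 12:05.
That matches the stated 12:05, so the schedule is consistent.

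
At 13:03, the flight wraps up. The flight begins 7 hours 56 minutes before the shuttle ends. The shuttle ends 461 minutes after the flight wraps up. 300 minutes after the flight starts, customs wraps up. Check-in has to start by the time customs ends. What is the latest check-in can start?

The shuttle ends at 13:03 + 461 min = 20:44.
The flight starts at 20:44 − 476 min = 12:48.
Customs ends at 12:48 + 300 min = 17:48.
Check-in is bounded by customs, so the latest it can start is 17:48.

17:48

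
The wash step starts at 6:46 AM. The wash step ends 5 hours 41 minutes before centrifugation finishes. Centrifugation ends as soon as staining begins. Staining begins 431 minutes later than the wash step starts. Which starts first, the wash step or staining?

Staining starts at 6:46 AM + 431 min = 1:57 PM.
The wash step starts at 6:46 AM and staining starts at 1:57 PM, so the wash step is first.

the wash step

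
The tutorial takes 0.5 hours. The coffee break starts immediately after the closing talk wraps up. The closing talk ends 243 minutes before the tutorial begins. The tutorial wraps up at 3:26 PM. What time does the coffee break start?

The tutorial starts at 3:26 PM − 30 min = 2:56 PM.
The closing talk ends at 2:56 PM − 243 min = 10:53 AM.
So the coffee break starts at 10:53 AM.

10:53 AM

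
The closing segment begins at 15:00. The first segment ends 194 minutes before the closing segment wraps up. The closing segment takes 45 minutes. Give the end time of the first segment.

12:31

The closing segment ends at 15:00 + 45 min = 15:45.
The first segment ends at 15:45 − 194 min = 12:31.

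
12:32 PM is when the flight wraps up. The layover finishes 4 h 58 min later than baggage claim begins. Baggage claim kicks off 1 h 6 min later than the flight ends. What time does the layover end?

6:36 PM

Baggage claim starts at 12:32 PM + 66 min = 1:38 PM.
The layover ends at 1:38 PM + 298 min = 6:36 PM.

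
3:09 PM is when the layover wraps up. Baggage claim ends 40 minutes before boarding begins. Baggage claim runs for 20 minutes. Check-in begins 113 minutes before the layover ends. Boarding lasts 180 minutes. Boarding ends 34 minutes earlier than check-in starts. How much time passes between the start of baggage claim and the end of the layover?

Check-in starts at 3:09 PM − 113 min = 1:16 PM.
Boarding ends at 1:16 PM − 34 min = 12:42 PM.
Boarding starts at 12:42 PM − 180 min = 9:42 AM.
Baggage claim ends at 9:42 AM − 40 min = 9:02 AM.
Baggage claim starts at 9:02 AM − 20 min = 8:42 AM.
From 8:42 AM to 3:09 PM is 6 h 27 min.

6 h 27 min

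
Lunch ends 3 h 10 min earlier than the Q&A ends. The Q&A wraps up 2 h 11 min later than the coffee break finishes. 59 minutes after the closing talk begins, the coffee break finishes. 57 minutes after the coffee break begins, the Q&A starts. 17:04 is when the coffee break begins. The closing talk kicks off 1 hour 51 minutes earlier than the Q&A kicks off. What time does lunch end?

16:10

The Q&A starts at 17:04 + 57 min = 18:01.
The closing talk starts at 18:01 − 111 min = 16:10.
The coffee break ends at 16:10 + 59 min = 17:09.
The Q&A ends at 17:09 + 131 min = 19:20.
Lunch ends at 19:20 − 190 min = 16:10.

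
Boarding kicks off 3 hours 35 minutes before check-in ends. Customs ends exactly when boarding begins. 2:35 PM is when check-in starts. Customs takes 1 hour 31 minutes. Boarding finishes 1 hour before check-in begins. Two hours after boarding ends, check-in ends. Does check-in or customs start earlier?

Boarding ends at 2:35 PM − 60 min = 1:35 PM.
Check-in ends at 1:35 PM + 120 min = 3:35 PM.
Boarding starts at 3:35 PM − 215 min = 12:00 PM.
So customs ends at 12:00 PM.
Customs starts at 12:00 PM − 91 min = 10:29 AM.
Check-in starts at 2:35 PM and customs starts at 10:29 AM, so customs is first.

customs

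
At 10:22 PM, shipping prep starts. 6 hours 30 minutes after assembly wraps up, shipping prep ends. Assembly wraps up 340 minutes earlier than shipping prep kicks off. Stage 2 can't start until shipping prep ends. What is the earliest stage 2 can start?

11:12 PM

Assembly ends at 10:22 PM − 340 min = 4:42 PM.
Shipping prep ends at 4:42 PM + 390 min = 11:12 PM.
Stage 2 is bounded by shipping prep, so the earliest it can start is 11:12 PM.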